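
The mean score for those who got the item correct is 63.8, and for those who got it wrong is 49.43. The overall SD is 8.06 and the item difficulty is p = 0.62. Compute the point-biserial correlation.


q = 1 - p = 0.38
rpb = ((M1 - M0) / SD) * sqrt(p * q)
rpb = ((63.8 - 49.43) / 8.06) * sqrt(0.62 * 0.38)
rpb = 0.8654

0.8654


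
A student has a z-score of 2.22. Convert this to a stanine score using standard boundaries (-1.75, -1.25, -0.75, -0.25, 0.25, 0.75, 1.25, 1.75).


Stanine boundaries: [-1.75, -1.25, -0.75, -0.25, 0.25, 0.75, 1.25, 1.75]
z = 2.22
Check each boundary:
  z >= -1.75 -> could be stanine 2
  z >= -1.25 -> could be stanine 3
  z >= -0.75 -> could be stanine 4
  z >= -0.25 -> could be stanine 5
  z >= 0.25 -> could be stanine 6
  z >= 0.75 -> could be stanine 7
  z >= 1.25 -> could be stanine 8
  z >= 1.75 -> could be stanine 9
Highest qualifying boundary gives stanine = 9

9


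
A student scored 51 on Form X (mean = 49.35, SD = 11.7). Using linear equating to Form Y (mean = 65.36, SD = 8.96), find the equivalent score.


slope = SD_Y / SD_X = 8.96 / 11.7 ~ 0.7658
intercept = mean_Y - slope * mean_X = 65.36 - (8.96 / 11.7) * 49.35 ~ 27.5672
Y = slope * X + intercept. To avoid rounding drift from the rounded slope/intercept, evaluate the equivalent form Y = mean_Y + SD_Y * (X - mean_X) / SD_X at full precision:
Y = 65.36 + 8.96 * (51 - 49.35) / 11.7
Y = 65.36 + 8.96 * 1.65 / 11.7
Y = 65.36 + 14.784 / 11.7
Y = 65.36 + 1.2636
Y = 66.6236

66.6236


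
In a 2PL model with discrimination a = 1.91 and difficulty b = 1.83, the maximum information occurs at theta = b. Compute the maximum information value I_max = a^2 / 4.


For 2PL, max info at theta = b = 1.83
I_max = a^2 / 4 = 1.91^2 / 4
= 3.6481 / 4
I_max = 0.912

0.912


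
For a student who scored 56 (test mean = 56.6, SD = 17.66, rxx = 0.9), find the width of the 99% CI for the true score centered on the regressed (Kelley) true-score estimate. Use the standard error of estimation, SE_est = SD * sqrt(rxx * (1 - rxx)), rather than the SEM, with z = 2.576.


True score estimate = 0.9*56 + 0.1*56.6 = 56.06
SE_est = SD * sqrt(rxx * (1 - rxx)) = 17.66 * sqrt(0.9 * 0.1) = 17.66 * sqrt(0.09) = 5.298
CI = T_est +/- z * SE_est, so width = 2 * z * SE_est = 2 * 2.576 * 5.298
Width = 27.2953

27.2953


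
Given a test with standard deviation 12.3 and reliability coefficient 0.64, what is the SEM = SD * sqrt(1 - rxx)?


SEM = SD * sqrt(1 - rxx)
SEM = 12.3 * sqrt(1 - 0.64)
SEM = 12.3 * sqrt(0.36) = 12.3 * 0.6
SEM = 7.38

7.38


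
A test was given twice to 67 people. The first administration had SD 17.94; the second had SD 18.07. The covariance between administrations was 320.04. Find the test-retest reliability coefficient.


r = cov(X,Y) / (SD_X * SD_Y)
r = 320.04 / (17.94 * 18.07)
r = 320.04 / 324.1758
r = 0.9872

0.9872


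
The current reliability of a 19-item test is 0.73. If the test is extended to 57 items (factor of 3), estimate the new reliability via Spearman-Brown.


r_new = (n * rxx) / (1 + (n-1) * rxx)
r_new = (3 * 0.73) / (1 + 2 * 0.73)
r_new = 2.19 / 2.46
r_new = 0.8902

0.8902


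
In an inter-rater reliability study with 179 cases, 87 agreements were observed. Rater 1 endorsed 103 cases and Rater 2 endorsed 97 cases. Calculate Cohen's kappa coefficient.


P_o = 87/179 = 0.486034
P_e = (103*97 + 76*82) / 32041 = 0.50632
kappa = (P_o - P_e) / (1 - P_e)
kappa = (0.486034 - 0.50632) / (1 - 0.50632)
kappa = -0.0411

-0.0411


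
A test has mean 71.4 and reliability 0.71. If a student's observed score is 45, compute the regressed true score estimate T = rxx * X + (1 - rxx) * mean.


T_est = rxx * X + (1 - rxx) * mean
T_est = 0.71 * 45 + 0.29 * 71.4
T_est = 31.95 + 20.706
T_est = 52.656

52.656


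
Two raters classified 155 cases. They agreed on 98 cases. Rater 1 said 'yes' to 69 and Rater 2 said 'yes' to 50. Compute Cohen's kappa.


P_o = 98/155 = 0.632258
P_e = (69*50 + 86*105) / 24025 = 0.519459
kappa = (P_o - P_e) / (1 - P_e)
kappa = (0.632258 - 0.519459) / (1 - 0.519459)
kappa = 0.2347

0.2347


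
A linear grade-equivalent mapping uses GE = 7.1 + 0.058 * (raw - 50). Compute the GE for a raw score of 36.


raw - median = 36 - 50 = -14
slope * diff = 0.058 * -14 = -0.812
GE = 7.1 + -0.812
GE = 6.288

6.288


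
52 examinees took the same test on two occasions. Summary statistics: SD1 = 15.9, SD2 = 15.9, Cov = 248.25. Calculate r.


r = cov(X,Y) / (SD_X * SD_Y)
r = 248.25 / (15.9 * 15.9)
r = 248.25 / 252.81
r = 0.982

0.982


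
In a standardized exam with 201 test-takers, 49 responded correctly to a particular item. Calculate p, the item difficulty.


Item difficulty p = number correct / total examinees
p = 49 / 201
p = 0.2438

0.2438


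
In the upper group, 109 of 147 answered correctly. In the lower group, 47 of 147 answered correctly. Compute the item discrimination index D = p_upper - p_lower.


p_upper = 109/147 = 0.7415
p_lower = 47/147 = 0.3197
D = 0.7415 - 0.3197 = 0.4218

0.4218


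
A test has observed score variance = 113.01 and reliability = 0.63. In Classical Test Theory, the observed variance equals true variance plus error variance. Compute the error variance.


var_true = rxx * var_obs = 0.63 * 113.01 = 71.1963
var_error = var_obs - var_true
var_error = 113.01 - 71.1963
var_error = 41.8137

41.8137


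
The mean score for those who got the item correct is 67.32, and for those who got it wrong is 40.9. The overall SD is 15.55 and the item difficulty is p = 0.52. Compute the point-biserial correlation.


q = 1 - p = 0.48
rpb = ((M1 - M0) / SD) * sqrt(p * q)
rpb = ((67.32 - 40.9) / 15.55) * sqrt(0.52 * 0.48)
rpb = 0.8488

0.8488


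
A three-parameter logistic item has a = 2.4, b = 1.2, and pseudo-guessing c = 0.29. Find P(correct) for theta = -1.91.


logit = 2.4*(-1.91 - 1.2) = -7.464
P* = 1/(1 + exp(--7.464)) = 0.0006
P = 0.29 + (1 - 0.29) * 0.0006
P = 0.2904

0.2904


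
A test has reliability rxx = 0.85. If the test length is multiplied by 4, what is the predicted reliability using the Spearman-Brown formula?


r_new = (n * rxx) / (1 + (n-1) * rxx)
r_new = (4 * 0.85) / (1 + 3 * 0.85)
r_new = 3.4 / 3.55
r_new = 0.9577

0.9577


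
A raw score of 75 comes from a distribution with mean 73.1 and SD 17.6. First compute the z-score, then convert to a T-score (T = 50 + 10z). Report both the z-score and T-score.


z = (X - mean) / SD = (75 - 73.1) / 17.6
z = 1.9 / 17.6
z = 0.108
T-score = T = 50 + 10z
Carry z at full precision (z = 1.9 / 17.6) into the conversion:
T-score = 50 + 10 * (1.9 / 17.6) = 50 + 19 / 17.6
T-score = 50 + 1.0795
T-score = 51.0795

51.0795


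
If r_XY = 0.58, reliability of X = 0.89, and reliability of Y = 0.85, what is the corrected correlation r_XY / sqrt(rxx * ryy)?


r_corrected = rxy / sqrt(rxx * ryy)
= 0.58 / sqrt(0.89 * 0.85)
= 0.58 / sqrt(0.7565)
= 0.58 / 0.86977
r_corrected = 0.6668

0.6668


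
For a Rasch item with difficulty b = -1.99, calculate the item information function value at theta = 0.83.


P = 1/(1+exp(-(0.83--1.99))) = 0.9437
I = P*(1-P) = 0.9437 * 0.0563
I = 0.0531

0.0531


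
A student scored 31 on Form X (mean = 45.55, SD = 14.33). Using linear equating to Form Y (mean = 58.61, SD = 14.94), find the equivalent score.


slope = SD_Y / SD_X = 14.94 / 14.33 ~ 1.0426
intercept = mean_Y - slope * mean_X = 58.61 - (14.94 / 14.33) * 45.55 ~ 11.121
Y = slope * X + intercept. To avoid rounding drift from the rounded slope/intercept, evaluate the equivalent form Y = mean_Y + SD_Y * (X - mean_X) / SD_X at full precision:
Y = 58.61 + 14.94 * (31 - 45.55) / 14.33
Y = 58.61 - 14.94 * 14.55 / 14.33
Y = 58.61 - 217.377 / 14.33
Y = 58.61 - 15.1694
Y = 43.4406

43.4406


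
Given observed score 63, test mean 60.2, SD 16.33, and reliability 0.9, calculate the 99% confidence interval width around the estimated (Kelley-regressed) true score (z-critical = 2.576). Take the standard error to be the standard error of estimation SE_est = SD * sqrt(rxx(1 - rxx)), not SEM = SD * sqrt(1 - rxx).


True score estimate = 0.9*63 + 0.1*60.2 = 62.72
SE_est = SD * sqrt(rxx * (1 - rxx)) = 16.33 * sqrt(0.9 * 0.1) = 16.33 * sqrt(0.09) = 4.899
CI = T_est +/- z * SE_est, so width = 2 * z * SE_est = 2 * 2.576 * 4.899
Width = 25.2396

25.2396


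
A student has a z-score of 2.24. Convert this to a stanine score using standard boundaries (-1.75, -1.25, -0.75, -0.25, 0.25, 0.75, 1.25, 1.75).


Stanine boundaries: [-1.75, -1.25, -0.75, -0.25, 0.25, 0.75, 1.25, 1.75]
z = 2.24
Check each boundary:
  z >= -1.75 -> could be stanine 2
  z >= -1.25 -> could be stanine 3
  z >= -0.75 -> could be stanine 4
  z >= -0.25 -> could be stanine 5
  z >= 0.25 -> could be stanine 6
  z >= 0.75 -> could be stanine 7
  z >= 1.25 -> could be stanine 8
  z >= 1.75 -> could be stanine 9
Highest qualifying boundary gives stanine = 9

9


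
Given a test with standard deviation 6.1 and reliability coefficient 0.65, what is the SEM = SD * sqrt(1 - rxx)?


SEM = SD * sqrt(1 - rxx)
SEM = 6.1 * sqrt(1 - 0.65)
SEM = 6.1 * sqrt(0.35) = 6.1 * 0.591608
SEM = 3.6088

3.6088


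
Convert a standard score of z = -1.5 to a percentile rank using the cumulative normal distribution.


CDF(z) = 0.5 * (1 + erf(z/sqrt(2)))
erf(-1.0607) = -0.8664
CDF = 0.0668
Percentile rank = 0.0668 * 100 = 6.68

6.68


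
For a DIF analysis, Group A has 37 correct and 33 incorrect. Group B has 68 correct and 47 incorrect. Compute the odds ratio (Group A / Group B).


Odds_A = 37/33 = 1.1212
Odds_B = 68/47 = 1.4468
OR = Odds_A / Odds_B = 1.1212 / 1.4468
Exactly, OR = (37 * 47) / (33 * 68) = 1739 / 2244
OR = 0.775

0.775


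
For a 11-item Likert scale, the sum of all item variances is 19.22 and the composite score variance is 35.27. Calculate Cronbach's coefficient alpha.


alpha = (k/(k-1)) * (1 - sum(si^2)/s_total^2)
= (11/10) * (1 - 19.22/35.27)
alpha = 0.5006

0.5006


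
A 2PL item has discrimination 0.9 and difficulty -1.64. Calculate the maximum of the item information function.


For 2PL, max info at theta = b = -1.64
I_max = a^2 / 4 = 0.9^2 / 4
= 0.81 / 4
I_max = 0.2025

0.2025


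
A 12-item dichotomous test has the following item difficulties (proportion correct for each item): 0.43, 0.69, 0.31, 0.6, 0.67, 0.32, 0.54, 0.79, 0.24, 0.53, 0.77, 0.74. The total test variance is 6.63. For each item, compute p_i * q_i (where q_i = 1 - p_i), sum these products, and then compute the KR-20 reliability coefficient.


For each item, compute p_i * q_i:
  Item 1: 0.43 * 0.57 = 0.2451
  Item 2: 0.69 * 0.31 = 0.2139
  Item 3: 0.31 * 0.69 = 0.2139
  Item 4: 0.6 * 0.4 = 0.24
  Item 5: 0.67 * 0.33 = 0.2211
  Item 6: 0.32 * 0.68 = 0.2176
  Item 7: 0.54 * 0.46 = 0.2484
  Item 8: 0.79 * 0.21 = 0.1659
  Item 9: 0.24 * 0.76 = 0.1824
  Item 10: 0.53 * 0.47 = 0.2491
  Item 11: 0.77 * 0.23 = 0.1771
  Item 12: 0.74 * 0.26 = 0.1924
Sum(p_i * q_i) = 0.2451 + 0.2139 + 0.2139 + 0.24 + 0.2211 + 0.2176 + 0.2484 + 0.1659 + 0.1824 + 0.2491 + 0.1771 + 0.1924 = 2.5669
KR-20 = (k/(k-1)) * (1 - Sum(p_i*q_i) / Var_total)
= (12/11) * (1 - 2.5669/6.63)
= 1.0909 * 0.6128
KR-20 = 0.6685

0.6685


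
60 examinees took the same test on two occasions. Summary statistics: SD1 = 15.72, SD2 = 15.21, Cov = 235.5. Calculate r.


r = cov(X,Y) / (SD_X * SD_Y)
r = 235.5 / (15.72 * 15.21)
r = 235.5 / 239.1012
r = 0.9849

0.9849


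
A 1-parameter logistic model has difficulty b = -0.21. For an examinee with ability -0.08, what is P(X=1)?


theta - b = -0.08 - -0.21 = 0.13
exp(-(theta - b)) = exp(-0.13) = 0.8781
P = 1 / (1 + 0.8781)
P = 0.5325

0.5325


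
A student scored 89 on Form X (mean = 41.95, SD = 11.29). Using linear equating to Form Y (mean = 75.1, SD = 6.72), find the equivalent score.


slope = SD_Y / SD_X = 6.72 / 11.29 ~ 0.5952
intercept = mean_Y - slope * mean_X = 75.1 - (6.72 / 11.29) * 41.95 ~ 50.1306
Y = slope * X + intercept. To avoid rounding drift from the rounded slope/intercept, evaluate the equivalent form Y = mean_Y + SD_Y * (X - mean_X) / SD_X at full precision:
Y = 75.1 + 6.72 * (89 - 41.95) / 11.29
Y = 75.1 + 6.72 * 47.05 / 11.29
Y = 75.1 + 316.176 / 11.29
Y = 75.1 + 28.005
Y = 103.105

103.105


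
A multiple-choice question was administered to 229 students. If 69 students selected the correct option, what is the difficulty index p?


Item difficulty p = number correct / total examinees
p = 69 / 229
p = 0.3013

0.3013


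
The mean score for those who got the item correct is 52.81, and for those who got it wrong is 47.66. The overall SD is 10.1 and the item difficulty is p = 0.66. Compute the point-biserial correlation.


q = 1 - p = 0.34
rpb = ((M1 - M0) / SD) * sqrt(p * q)
rpb = ((52.81 - 47.66) / 10.1) * sqrt(0.66 * 0.34)
rpb = 0.2415

0.2415


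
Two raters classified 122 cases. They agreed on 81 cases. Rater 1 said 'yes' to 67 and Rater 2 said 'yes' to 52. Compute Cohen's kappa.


P_o = 81/122 = 0.663934
P_e = (67*52 + 55*70) / 14884 = 0.492744
kappa = (P_o - P_e) / (1 - P_e)
kappa = (0.663934 - 0.492744) / (1 - 0.492744)
kappa = 0.3375

0.3375


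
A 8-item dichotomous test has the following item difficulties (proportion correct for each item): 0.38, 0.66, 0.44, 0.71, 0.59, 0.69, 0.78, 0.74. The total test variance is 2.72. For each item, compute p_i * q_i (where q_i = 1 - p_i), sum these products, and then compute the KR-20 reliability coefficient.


For each item, compute p_i * q_i:
  Item 1: 0.38 * 0.62 = 0.2356
  Item 2: 0.66 * 0.34 = 0.2244
  Item 3: 0.44 * 0.56 = 0.2464
  Item 4: 0.71 * 0.29 = 0.2059
  Item 5: 0.59 * 0.41 = 0.2419
  Item 6: 0.69 * 0.31 = 0.2139
  Item 7: 0.78 * 0.22 = 0.1716
  Item 8: 0.74 * 0.26 = 0.1924
Sum(p_i * q_i) = 0.2356 + 0.2244 + 0.2464 + 0.2059 + 0.2419 + 0.2139 + 0.1716 + 0.1924 = 1.7321
KR-20 = (k/(k-1)) * (1 - Sum(p_i*q_i) / Var_total)
= (8/7) * (1 - 1.7321/2.72)
= 1.1429 * 0.3632
KR-20 = 0.4151

0.4151


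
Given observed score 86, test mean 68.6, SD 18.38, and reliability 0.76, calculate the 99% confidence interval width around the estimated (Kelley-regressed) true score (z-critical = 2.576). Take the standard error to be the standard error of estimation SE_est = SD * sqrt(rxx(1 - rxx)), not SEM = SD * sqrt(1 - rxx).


True score estimate = 0.76*86 + 0.24*68.6 = 81.824
SE_est = SD * sqrt(rxx * (1 - rxx)) = 18.38 * sqrt(0.76 * 0.24) = 18.38 * sqrt(0.1824) = 7.849788
CI = T_est +/- z * SE_est, so width = 2 * z * SE_est = 2 * 2.576 * 7.849788
Width = 40.4421

40.4421


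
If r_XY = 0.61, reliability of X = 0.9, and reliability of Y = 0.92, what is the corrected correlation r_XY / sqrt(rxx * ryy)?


r_corrected = rxy / sqrt(rxx * ryy)
= 0.61 / sqrt(0.9 * 0.92)
= 0.61 / sqrt(0.828)
= 0.61 / 0.909945
r_corrected = 0.6704

0.6704


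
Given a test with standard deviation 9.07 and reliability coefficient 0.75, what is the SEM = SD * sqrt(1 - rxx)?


SEM = SD * sqrt(1 - rxx)
SEM = 9.07 * sqrt(1 - 0.75)
SEM = 9.07 * sqrt(0.25) = 9.07 * 0.5
SEM = 4.535

4.535


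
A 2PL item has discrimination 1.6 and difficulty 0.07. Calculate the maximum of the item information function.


For 2PL, max info at theta = b = 0.07
I_max = a^2 / 4 = 1.6^2 / 4
= 2.56 / 4
I_max = 0.64

0.64


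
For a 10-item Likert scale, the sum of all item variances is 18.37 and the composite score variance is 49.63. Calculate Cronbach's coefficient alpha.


alpha = (k/(k-1)) * (1 - sum(si^2)/s_total^2)
= (10/9) * (1 - 18.37/49.63)
alpha = 0.6998

0.6998


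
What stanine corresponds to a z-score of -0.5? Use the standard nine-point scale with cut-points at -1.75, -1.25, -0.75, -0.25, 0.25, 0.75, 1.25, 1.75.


Stanine boundaries: [-1.75, -1.25, -0.75, -0.25, 0.25, 0.75, 1.25, 1.75]
z = -0.5
Check each boundary:
  z >= -1.75 -> could be stanine 2
  z >= -1.25 -> could be stanine 3
  z >= -0.75 -> could be stanine 4
  z < -0.25
  z < 0.25
  z < 0.75
  z < 1.25
  z < 1.75
Highest qualifying boundary gives stanine = 4

4


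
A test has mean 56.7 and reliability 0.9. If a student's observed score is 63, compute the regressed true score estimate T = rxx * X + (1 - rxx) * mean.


T_est = rxx * X + (1 - rxx) * mean
T_est = 0.9 * 63 + 0.1 * 56.7
T_est = 56.7 + 5.67
T_est = 62.37

62.37


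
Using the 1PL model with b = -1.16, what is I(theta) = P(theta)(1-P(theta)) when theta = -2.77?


P = 1/(1+exp(-(-2.77--1.16))) = 0.1666
I = P*(1-P) = 0.1666 * 0.8334
I = 0.1388

0.1388


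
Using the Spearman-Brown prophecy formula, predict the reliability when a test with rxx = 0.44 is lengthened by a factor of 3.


r_new = (n * rxx) / (1 + (n-1) * rxx)
r_new = (3 * 0.44) / (1 + 2 * 0.44)
r_new = 1.32 / 1.88
r_new = 0.7021

0.7021


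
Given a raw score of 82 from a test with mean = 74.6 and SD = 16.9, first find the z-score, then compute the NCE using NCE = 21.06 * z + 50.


z = (X - mean) / SD = (82 - 74.6) / 16.9
z = 7.4 / 16.9
z = 0.4379
NCE = NCE = 21.06z + 50
Carry z at full precision (z = 7.4 / 16.9) into the conversion:
NCE = 21.06 * (7.4 / 16.9) + 50 = 155.844 / 16.9 + 50
NCE = 9.2215 + 50
NCE = 59.2215

59.2215


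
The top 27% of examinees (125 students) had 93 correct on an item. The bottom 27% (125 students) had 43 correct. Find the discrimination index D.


p_upper = 93/125 = 0.744
p_lower = 43/125 = 0.344
D = 0.744 - 0.344 = 0.4

0.4


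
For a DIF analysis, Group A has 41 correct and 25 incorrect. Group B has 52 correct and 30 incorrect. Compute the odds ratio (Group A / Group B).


Odds_A = 41/25 = 1.64
Odds_B = 52/30 = 1.7333
OR = Odds_A / Odds_B = 1.64 / 1.7333
Exactly, OR = (41 * 30) / (25 * 52) = 1230 / 1300
OR = 0.9462

0.9462


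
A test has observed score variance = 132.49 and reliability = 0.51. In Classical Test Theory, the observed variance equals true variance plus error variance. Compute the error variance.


var_true = rxx * var_obs = 0.51 * 132.49 = 67.5699
var_error = var_obs - var_true
var_error = 132.49 - 67.5699
var_error = 64.9201

64.9201


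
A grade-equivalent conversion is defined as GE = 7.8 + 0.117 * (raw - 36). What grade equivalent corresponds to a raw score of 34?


raw - median = 34 - 36 = -2
slope * diff = 0.117 * -2 = -0.234
GE = 7.8 + -0.234
GE = 7.566

7.566


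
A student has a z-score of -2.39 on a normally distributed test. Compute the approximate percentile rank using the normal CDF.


CDF(z) = 0.5 * (1 + erf(z/sqrt(2)))
erf(-1.69) = -0.9832
CDF = 0.0084
Percentile rank = 0.0084 * 100 = 0.84

0.84


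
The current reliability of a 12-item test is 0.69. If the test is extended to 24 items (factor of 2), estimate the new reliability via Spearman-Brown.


r_new = (n * rxx) / (1 + (n-1) * rxx)
r_new = (2 * 0.69) / (1 + 1 * 0.69)
r_new = 1.38 / 1.69
r_new = 0.8166

0.8166


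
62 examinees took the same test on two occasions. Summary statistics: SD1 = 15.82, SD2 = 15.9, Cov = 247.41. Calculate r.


r = cov(X,Y) / (SD_X * SD_Y)
r = 247.41 / (15.82 * 15.9)
r = 247.41 / 251.538
r = 0.9836

0.9836


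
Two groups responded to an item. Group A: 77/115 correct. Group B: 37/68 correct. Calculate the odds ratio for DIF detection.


Odds_A = 77/38 = 2.0263
Odds_B = 37/31 = 1.1935
OR = Odds_A / Odds_B = 2.0263 / 1.1935
Exactly, OR = (77 * 31) / (38 * 37) = 2387 / 1406
OR = 1.6977

1.6977


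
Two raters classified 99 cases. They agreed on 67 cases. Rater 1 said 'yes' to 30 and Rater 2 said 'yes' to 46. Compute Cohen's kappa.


P_o = 67/99 = 0.676768
P_e = (30*46 + 69*53) / 9801 = 0.513927
kappa = (P_o - P_e) / (1 - P_e)
kappa = (0.676768 - 0.513927) / (1 - 0.513927)
kappa = 0.335

0.335


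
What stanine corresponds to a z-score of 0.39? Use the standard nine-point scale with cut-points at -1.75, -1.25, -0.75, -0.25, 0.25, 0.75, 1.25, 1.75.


Stanine boundaries: [-1.75, -1.25, -0.75, -0.25, 0.25, 0.75, 1.25, 1.75]
z = 0.39
Check each boundary:
  z >= -1.75 -> could be stanine 2
  z >= -1.25 -> could be stanine 3
  z >= -0.75 -> could be stanine 4
  z >= -0.25 -> could be stanine 5
  z >= 0.25 -> could be stanine 6
  z < 0.75
  z < 1.25
  z < 1.75
Highest qualifying boundary gives stanine = 6

6


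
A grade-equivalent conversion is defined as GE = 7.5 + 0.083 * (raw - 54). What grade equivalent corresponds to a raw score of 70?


raw - median = 70 - 54 = 16
slope * diff = 0.083 * 16 = 1.328
GE = 7.5 + 1.328
GE = 8.828

8.828


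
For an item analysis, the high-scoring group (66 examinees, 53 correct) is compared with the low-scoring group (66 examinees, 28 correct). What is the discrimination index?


p_upper = 53/66 = 0.803
p_lower = 28/66 = 0.4242
D = 0.803 - 0.4242 = 0.3788

0.3788


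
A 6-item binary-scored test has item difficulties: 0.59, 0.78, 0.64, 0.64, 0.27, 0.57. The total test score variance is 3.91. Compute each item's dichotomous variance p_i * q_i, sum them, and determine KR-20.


For each item, compute p_i * q_i:
  Item 1: 0.59 * 0.41 = 0.2419
  Item 2: 0.78 * 0.22 = 0.1716
  Item 3: 0.64 * 0.36 = 0.2304
  Item 4: 0.64 * 0.36 = 0.2304
  Item 5: 0.27 * 0.73 = 0.1971
  Item 6: 0.57 * 0.43 = 0.2451
Sum(p_i * q_i) = 0.2419 + 0.1716 + 0.2304 + 0.2304 + 0.1971 + 0.2451 = 1.3165
KR-20 = (k/(k-1)) * (1 - Sum(p_i*q_i) / Var_total)
= (6/5) * (1 - 1.3165/3.91)
= 1.2 * 0.6633
KR-20 = 0.796

0.796


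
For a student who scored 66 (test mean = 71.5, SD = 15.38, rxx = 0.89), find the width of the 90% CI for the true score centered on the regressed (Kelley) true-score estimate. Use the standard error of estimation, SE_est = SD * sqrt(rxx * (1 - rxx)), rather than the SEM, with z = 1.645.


True score estimate = 0.89*66 + 0.11*71.5 = 66.605
SE_est = SD * sqrt(rxx * (1 - rxx)) = 15.38 * sqrt(0.89 * 0.11) = 15.38 * sqrt(0.0979) = 4.812244
CI = T_est +/- z * SE_est, so width = 2 * z * SE_est = 2 * 1.645 * 4.812244
Width = 15.8323

15.8323


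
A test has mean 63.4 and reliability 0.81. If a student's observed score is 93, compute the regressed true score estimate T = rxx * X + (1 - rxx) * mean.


T_est = rxx * X + (1 - rxx) * mean
T_est = 0.81 * 93 + 0.19 * 63.4
T_est = 75.33 + 12.046
T_est = 87.376

87.376


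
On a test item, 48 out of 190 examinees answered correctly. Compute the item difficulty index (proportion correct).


Item difficulty p = number correct / total examinees
p = 48 / 190
p = 0.2526

0.2526


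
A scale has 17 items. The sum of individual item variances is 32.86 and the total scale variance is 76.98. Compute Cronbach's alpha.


alpha = (k/(k-1)) * (1 - sum(si^2)/s_total^2)
= (17/16) * (1 - 32.86/76.98)
alpha = 0.609

0.609


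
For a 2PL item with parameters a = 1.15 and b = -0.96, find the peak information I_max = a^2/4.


For 2PL, max info at theta = b = -0.96
I_max = a^2 / 4 = 1.15^2 / 4
= 1.3225 / 4
I_max = 0.3306

0.3306


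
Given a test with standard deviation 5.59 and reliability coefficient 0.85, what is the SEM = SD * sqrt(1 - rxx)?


SEM = SD * sqrt(1 - rxx)
SEM = 5.59 * sqrt(1 - 0.85)
SEM = 5.59 * sqrt(0.15) = 5.59 * 0.387298
SEM = 2.165

2.165


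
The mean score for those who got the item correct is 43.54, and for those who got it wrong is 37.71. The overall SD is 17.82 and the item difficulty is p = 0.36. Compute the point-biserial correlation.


q = 1 - p = 0.64
rpb = ((M1 - M0) / SD) * sqrt(p * q)
rpb = ((43.54 - 37.71) / 17.82) * sqrt(0.36 * 0.64)
rpb = 0.157

0.157


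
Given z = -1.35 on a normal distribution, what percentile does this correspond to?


CDF(z) = 0.5 * (1 + erf(z/sqrt(2)))
erf(-0.9546) = -0.823
CDF = 0.0885
Percentile rank = 0.0885 * 100 = 8.85

8.85


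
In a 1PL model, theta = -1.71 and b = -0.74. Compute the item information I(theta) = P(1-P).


P = 1/(1+exp(-(-1.71--0.74))) = 0.2749
I = P*(1-P) = 0.2749 * 0.7251
I = 0.1993

0.1993


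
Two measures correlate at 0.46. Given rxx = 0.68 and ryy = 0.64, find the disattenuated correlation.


r_corrected = rxy / sqrt(rxx * ryy)
= 0.46 / sqrt(0.68 * 0.64)
= 0.46 / sqrt(0.4352)
= 0.46 / 0.659697
r_corrected = 0.6973

0.6973


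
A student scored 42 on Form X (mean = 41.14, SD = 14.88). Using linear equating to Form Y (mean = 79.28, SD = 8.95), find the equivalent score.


slope = SD_Y / SD_X = 8.95 / 14.88 ~ 0.6015
intercept = mean_Y - slope * mean_X = 79.28 - (8.95 / 14.88) * 41.14 ~ 54.5352
Y = slope * X + intercept. To avoid rounding drift from the rounded slope/intercept, evaluate the equivalent form Y = mean_Y + SD_Y * (X - mean_X) / SD_X at full precision:
Y = 79.28 + 8.95 * (42 - 41.14) / 14.88
Y = 79.28 + 8.95 * 0.86 / 14.88
Y = 79.28 + 7.697 / 14.88
Y = 79.28 + 0.5173
Y = 79.7973

79.7973


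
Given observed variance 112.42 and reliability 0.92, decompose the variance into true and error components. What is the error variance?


var_true = rxx * var_obs = 0.92 * 112.42 = 103.4264
var_error = var_obs - var_true
var_error = 112.42 - 103.4264
var_error = 8.9936

8.9936


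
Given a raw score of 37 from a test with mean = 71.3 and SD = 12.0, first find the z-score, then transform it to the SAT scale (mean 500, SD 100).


z = (X - mean) / SD = (37 - 71.3) / 12.0
z = -34.3 / 12.0
z = -2.8583
SAT-scale = SAT = 500 + 100z
Carry z at full precision (z = -34.3 / 12.0) into the conversion:
SAT-scale = 500 + 100 * (-34.3 / 12.0) = 500 + -3430 / 12.0
SAT-scale = 500 + -285.8333
SAT-scale = 214.1667

214.1667


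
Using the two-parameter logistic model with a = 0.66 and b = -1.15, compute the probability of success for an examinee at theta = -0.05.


a*(theta - b) = 0.66 * (-0.05 - -1.15) = 0.726
exp(-0.726) = 0.4838
P = 1 / (1 + 0.4838)
P = 0.6739

0.6739


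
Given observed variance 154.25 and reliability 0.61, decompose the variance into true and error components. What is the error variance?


var_true = rxx * var_obs = 0.61 * 154.25 = 94.0925
var_error = var_obs - var_true
var_error = 154.25 - 94.0925
var_error = 60.1575

60.1575


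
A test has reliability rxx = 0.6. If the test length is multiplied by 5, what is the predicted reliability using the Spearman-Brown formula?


r_new = (n * rxx) / (1 + (n-1) * rxx)
r_new = (5 * 0.6) / (1 + 4 * 0.6)
r_new = 3.0 / 3.4
r_new = 0.8824

0.8824


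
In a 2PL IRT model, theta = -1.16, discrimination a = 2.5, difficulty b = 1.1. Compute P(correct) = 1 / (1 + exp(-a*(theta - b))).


a*(theta - b) = 2.5 * (-1.16 - 1.1) = -5.65
exp(--5.65) = 284.2915
P = 1 / (1 + 284.2915)
P = 0.0035

0.0035


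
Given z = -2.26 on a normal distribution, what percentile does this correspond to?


CDF(z) = 0.5 * (1 + erf(z/sqrt(2)))
erf(-1.5981) = -0.9762
CDF = 0.0119
Percentile rank = 0.0119 * 100 = 1.19

1.19


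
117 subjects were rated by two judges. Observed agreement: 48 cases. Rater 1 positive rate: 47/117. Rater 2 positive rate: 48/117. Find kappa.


P_o = 48/117 = 0.410256
P_e = (47*48 + 70*69) / 13689 = 0.517642
kappa = (P_o - P_e) / (1 - P_e)
kappa = (0.410256 - 0.517642) / (1 - 0.517642)
kappa = -0.2226

-0.2226


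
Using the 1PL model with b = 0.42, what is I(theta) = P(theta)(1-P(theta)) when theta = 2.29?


P = 1/(1+exp(-(2.29-0.42))) = 0.8665
I = P*(1-P) = 0.8665 * 0.1335
I = 0.1157

0.1157


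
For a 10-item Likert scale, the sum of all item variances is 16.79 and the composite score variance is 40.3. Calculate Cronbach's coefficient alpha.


alpha = (k/(k-1)) * (1 - sum(si^2)/s_total^2)
= (10/9) * (1 - 16.79/40.3)
alpha = 0.6482

0.6482


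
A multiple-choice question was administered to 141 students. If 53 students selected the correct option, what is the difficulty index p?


Item difficulty p = number correct / total examinees
p = 53 / 141
p = 0.3759

0.3759


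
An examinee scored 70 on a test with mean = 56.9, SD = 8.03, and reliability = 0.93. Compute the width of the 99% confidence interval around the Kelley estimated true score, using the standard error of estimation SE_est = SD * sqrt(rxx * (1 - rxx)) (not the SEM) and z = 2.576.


True score estimate = 0.93*70 + 0.07*56.9 = 69.083
SE_est = SD * sqrt(rxx * (1 - rxx)) = 8.03 * sqrt(0.93 * 0.07) = 8.03 * sqrt(0.0651) = 2.048831
CI = T_est +/- z * SE_est, so width = 2 * z * SE_est = 2 * 2.576 * 2.048831
Width = 10.5556

10.5556


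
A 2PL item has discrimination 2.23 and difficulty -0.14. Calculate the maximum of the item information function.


For 2PL, max info at theta = b = -0.14
I_max = a^2 / 4 = 2.23^2 / 4
= 4.9729 / 4
I_max = 1.2432

1.2432


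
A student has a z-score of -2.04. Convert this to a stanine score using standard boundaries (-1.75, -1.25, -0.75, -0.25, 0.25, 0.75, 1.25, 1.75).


Stanine boundaries: [-1.75, -1.25, -0.75, -0.25, 0.25, 0.75, 1.25, 1.75]
z = -2.04
Check each boundary:
  z < -1.75
  z < -1.25
  z < -0.75
  z < -0.25
  z < 0.25
  z < 0.75
  z < 1.25
  z < 1.75
Highest qualifying boundary gives stanine = 1

1


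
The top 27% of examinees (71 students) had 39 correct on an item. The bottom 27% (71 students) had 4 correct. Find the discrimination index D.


p_upper = 39/71 = 0.5493
p_lower = 4/71 = 0.0563
D = 0.5493 - 0.0563 = 0.493

0.493


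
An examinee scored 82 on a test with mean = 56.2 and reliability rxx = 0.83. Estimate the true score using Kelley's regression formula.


T_est = rxx * X + (1 - rxx) * mean
T_est = 0.83 * 82 + 0.17 * 56.2
T_est = 68.06 + 9.554
T_est = 77.614

77.614


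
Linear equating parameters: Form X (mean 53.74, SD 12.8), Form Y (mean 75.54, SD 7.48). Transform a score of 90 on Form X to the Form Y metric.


slope = SD_Y / SD_X = 7.48 / 12.8 ~ 0.5844
intercept = mean_Y - slope * mean_X = 75.54 - (7.48 / 12.8) * 53.74 ~ 44.1357
Y = slope * X + intercept. To avoid rounding drift from the rounded slope/intercept, evaluate the equivalent form Y = mean_Y + SD_Y * (X - mean_X) / SD_X at full precision:
Y = 75.54 + 7.48 * (90 - 53.74) / 12.8
Y = 75.54 + 7.48 * 36.26 / 12.8
Y = 75.54 + 271.2248 / 12.8
Y = 75.54 + 21.1894
Y = 96.7294

96.7294


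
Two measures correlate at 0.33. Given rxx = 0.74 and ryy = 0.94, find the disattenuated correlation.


r_corrected = rxy / sqrt(rxx * ryy)
= 0.33 / sqrt(0.74 * 0.94)
= 0.33 / sqrt(0.6956)
= 0.33 / 0.834026
r_corrected = 0.3957

0.3957


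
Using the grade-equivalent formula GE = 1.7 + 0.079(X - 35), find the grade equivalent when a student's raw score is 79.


raw - median = 79 - 35 = 44
slope * diff = 0.079 * 44 = 3.476
GE = 1.7 + 3.476
GE = 5.176

5.176


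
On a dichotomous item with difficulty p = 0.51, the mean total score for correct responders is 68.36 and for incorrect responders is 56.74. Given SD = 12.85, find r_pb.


q = 1 - p = 0.49
rpb = ((M1 - M0) / SD) * sqrt(p * q)
rpb = ((68.36 - 56.74) / 12.85) * sqrt(0.51 * 0.49)
rpb = 0.452

0.452


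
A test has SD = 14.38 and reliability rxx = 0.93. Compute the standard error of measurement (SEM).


SEM = SD * sqrt(1 - rxx)
SEM = 14.38 * sqrt(1 - 0.93)
SEM = 14.38 * sqrt(0.07) = 14.38 * 0.264575
SEM = 3.8046

3.8046


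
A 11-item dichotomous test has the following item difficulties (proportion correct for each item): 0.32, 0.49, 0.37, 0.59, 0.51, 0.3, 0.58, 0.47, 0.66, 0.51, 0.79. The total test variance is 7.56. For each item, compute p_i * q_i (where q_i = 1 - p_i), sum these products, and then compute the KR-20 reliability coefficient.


For each item, compute p_i * q_i:
  Item 1: 0.32 * 0.68 = 0.2176
  Item 2: 0.49 * 0.51 = 0.2499
  Item 3: 0.37 * 0.63 = 0.2331
  Item 4: 0.59 * 0.41 = 0.2419
  Item 5: 0.51 * 0.49 = 0.2499
  Item 6: 0.3 * 0.7 = 0.21
  Item 7: 0.58 * 0.42 = 0.2436
  Item 8: 0.47 * 0.53 = 0.2491
  Item 9: 0.66 * 0.34 = 0.2244
  Item 10: 0.51 * 0.49 = 0.2499
  Item 11: 0.79 * 0.21 = 0.1659
Sum(p_i * q_i) = 0.2176 + 0.2499 + 0.2331 + 0.2419 + 0.2499 + 0.21 + 0.2436 + 0.2491 + 0.2244 + 0.2499 + 0.1659 = 2.5353
KR-20 = (k/(k-1)) * (1 - Sum(p_i*q_i) / Var_total)
= (11/10) * (1 - 2.5353/7.56)
= 1.1 * 0.6646
KR-20 = 0.7311

0.7311


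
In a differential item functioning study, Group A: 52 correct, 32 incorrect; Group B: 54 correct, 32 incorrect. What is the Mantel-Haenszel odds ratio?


Odds_A = 52/32 = 1.625
Odds_B = 54/32 = 1.6875
OR = Odds_A / Odds_B = 1.625 / 1.6875
Exactly, OR = (52 * 32) / (32 * 54) = 1664 / 1728
OR = 0.963

0.963


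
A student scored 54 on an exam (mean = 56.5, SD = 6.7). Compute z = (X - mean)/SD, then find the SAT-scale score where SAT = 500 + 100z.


z = (X - mean) / SD = (54 - 56.5) / 6.7
z = -2.5 / 6.7
z = -0.3731
SAT-scale = SAT = 500 + 100z
Carry z at full precision (z = -2.5 / 6.7) into the conversion:
SAT-scale = 500 + 100 * (-2.5 / 6.7) = 500 + -250 / 6.7
SAT-scale = 500 + -37.3134
SAT-scale = 462.6866

462.6866


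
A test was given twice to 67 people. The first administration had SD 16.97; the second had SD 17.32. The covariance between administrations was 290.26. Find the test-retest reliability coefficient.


r = cov(X,Y) / (SD_X * SD_Y)
r = 290.26 / (16.97 * 17.32)
r = 290.26 / 293.9204
r = 0.9875

0.9875


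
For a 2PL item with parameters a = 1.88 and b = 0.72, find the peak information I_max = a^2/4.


For 2PL, max info at theta = b = 0.72
I_max = a^2 / 4 = 1.88^2 / 4
= 3.5344 / 4
I_max = 0.8836

0.8836


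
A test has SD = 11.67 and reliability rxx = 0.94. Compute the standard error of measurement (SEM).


SEM = SD * sqrt(1 - rxx)
SEM = 11.67 * sqrt(1 - 0.94)
SEM = 11.67 * sqrt(0.06) = 11.67 * 0.244949
SEM = 2.8586

2.8586


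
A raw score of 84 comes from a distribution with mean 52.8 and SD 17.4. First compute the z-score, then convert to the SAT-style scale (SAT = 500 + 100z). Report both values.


z = (X - mean) / SD = (84 - 52.8) / 17.4
z = 31.2 / 17.4
z = 1.7931
SAT-scale = SAT = 500 + 100z
Carry z at full precision (z = 31.2 / 17.4) into the conversion:
SAT-scale = 500 + 100 * (31.2 / 17.4) = 500 + 3120 / 17.4
SAT-scale = 500 + 179.3103
SAT-scale = 679.3103

679.3103


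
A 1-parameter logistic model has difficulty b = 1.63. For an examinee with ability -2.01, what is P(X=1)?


theta - b = -2.01 - 1.63 = -3.64
exp(-(theta - b)) = exp(3.64) = 38.0918
P = 1 / (1 + 38.0918)
P = 0.0256

0.0256


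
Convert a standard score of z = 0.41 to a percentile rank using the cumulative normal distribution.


CDF(z) = 0.5 * (1 + erf(z/sqrt(2)))
erf(0.2899) = 0.3182
CDF = 0.6591
Percentile rank = 0.6591 * 100 = 65.91

65.91


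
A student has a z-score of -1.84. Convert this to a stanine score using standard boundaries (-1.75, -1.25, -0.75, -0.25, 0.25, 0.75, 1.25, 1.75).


Stanine boundaries: [-1.75, -1.25, -0.75, -0.25, 0.25, 0.75, 1.25, 1.75]
z = -1.84
Check each boundary:
  z < -1.75
  z < -1.25
  z < -0.75
  z < -0.25
  z < 0.25
  z < 0.75
  z < 1.25
  z < 1.75
Highest qualifying boundary gives stanine = 1

1


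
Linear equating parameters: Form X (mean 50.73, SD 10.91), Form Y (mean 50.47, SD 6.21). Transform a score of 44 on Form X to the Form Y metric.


slope = SD_Y / SD_X = 6.21 / 10.91 ~ 0.5692
intercept = mean_Y - slope * mean_X = 50.47 - (6.21 / 10.91) * 50.73 ~ 21.5944
Y = slope * X + intercept. To avoid rounding drift from the rounded slope/intercept, evaluate the equivalent form Y = mean_Y + SD_Y * (X - mean_X) / SD_X at full precision:
Y = 50.47 + 6.21 * (44 - 50.73) / 10.91
Y = 50.47 - 6.21 * 6.73 / 10.91
Y = 50.47 - 41.7933 / 10.91
Y = 50.47 - 3.8307
Y = 46.6393

46.6393


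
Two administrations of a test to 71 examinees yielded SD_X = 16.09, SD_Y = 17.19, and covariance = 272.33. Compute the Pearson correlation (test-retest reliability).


r = cov(X,Y) / (SD_X * SD_Y)
r = 272.33 / (16.09 * 17.19)
r = 272.33 / 276.5871
r = 0.9846

0.9846


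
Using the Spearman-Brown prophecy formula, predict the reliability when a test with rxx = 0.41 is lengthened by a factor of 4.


r_new = (n * rxx) / (1 + (n-1) * rxx)
r_new = (4 * 0.41) / (1 + 3 * 0.41)
r_new = 1.64 / 2.23
r_new = 0.7354

0.7354


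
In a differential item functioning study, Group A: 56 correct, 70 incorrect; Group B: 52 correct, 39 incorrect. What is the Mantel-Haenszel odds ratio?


Odds_A = 56/70 = 0.8
Odds_B = 52/39 = 1.3333
OR = Odds_A / Odds_B = 0.8 / 1.3333
Exactly, OR = (56 * 39) / (70 * 52) = 2184 / 3640
OR = 0.6

0.6


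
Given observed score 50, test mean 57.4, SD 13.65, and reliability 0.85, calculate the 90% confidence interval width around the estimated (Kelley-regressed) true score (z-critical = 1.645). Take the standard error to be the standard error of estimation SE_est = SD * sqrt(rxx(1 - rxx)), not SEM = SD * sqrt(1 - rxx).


True score estimate = 0.85*50 + 0.15*57.4 = 51.11
SE_est = SD * sqrt(rxx * (1 - rxx)) = 13.65 * sqrt(0.85 * 0.15) = 13.65 * sqrt(0.1275) = 4.874025
CI = T_est +/- z * SE_est, so width = 2 * z * SE_est = 2 * 1.645 * 4.874025
Width = 16.0355

16.0355


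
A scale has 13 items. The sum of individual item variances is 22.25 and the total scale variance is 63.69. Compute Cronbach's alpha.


alpha = (k/(k-1)) * (1 - sum(si^2)/s_total^2)
= (13/12) * (1 - 22.25/63.69)
alpha = 0.7049

0.7049


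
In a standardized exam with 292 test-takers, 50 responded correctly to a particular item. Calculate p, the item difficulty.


Item difficulty p = number correct / total examinees
p = 50 / 292
p = 0.1712

0.1712


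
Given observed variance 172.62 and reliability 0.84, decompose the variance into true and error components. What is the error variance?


var_true = rxx * var_obs = 0.84 * 172.62 = 145.0008
var_error = var_obs - var_true
var_error = 172.62 - 145.0008
var_error = 27.6192

27.6192


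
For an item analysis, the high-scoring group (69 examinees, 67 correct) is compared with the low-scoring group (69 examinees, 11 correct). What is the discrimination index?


p_upper = 67/69 = 0.971
p_lower = 11/69 = 0.1594
D = 0.971 - 0.1594 = 0.8116

0.8116


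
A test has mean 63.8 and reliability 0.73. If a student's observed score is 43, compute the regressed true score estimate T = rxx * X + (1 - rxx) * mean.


T_est = rxx * X + (1 - rxx) * mean
T_est = 0.73 * 43 + 0.27 * 63.8
T_est = 31.39 + 17.226
T_est = 48.616

48.616


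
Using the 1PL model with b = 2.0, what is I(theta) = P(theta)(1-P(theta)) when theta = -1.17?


P = 1/(1+exp(-(-1.17-2.0))) = 0.0403
I = P*(1-P) = 0.0403 * 0.9597
I = 0.0387

0.0387


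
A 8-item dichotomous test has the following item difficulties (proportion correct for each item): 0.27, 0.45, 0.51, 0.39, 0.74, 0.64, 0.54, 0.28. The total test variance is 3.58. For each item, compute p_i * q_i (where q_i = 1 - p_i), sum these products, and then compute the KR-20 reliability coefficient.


For each item, compute p_i * q_i:
  Item 1: 0.27 * 0.73 = 0.1971
  Item 2: 0.45 * 0.55 = 0.2475
  Item 3: 0.51 * 0.49 = 0.2499
  Item 4: 0.39 * 0.61 = 0.2379
  Item 5: 0.74 * 0.26 = 0.1924
  Item 6: 0.64 * 0.36 = 0.2304
  Item 7: 0.54 * 0.46 = 0.2484
  Item 8: 0.28 * 0.72 = 0.2016
Sum(p_i * q_i) = 0.1971 + 0.2475 + 0.2499 + 0.2379 + 0.1924 + 0.2304 + 0.2484 + 0.2016 = 1.8052
KR-20 = (k/(k-1)) * (1 - Sum(p_i*q_i) / Var_total)
= (8/7) * (1 - 1.8052/3.58)
= 1.1429 * 0.4958
KR-20 = 0.5666

0.5666


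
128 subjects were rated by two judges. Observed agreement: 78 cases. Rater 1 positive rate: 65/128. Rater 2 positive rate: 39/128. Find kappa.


P_o = 78/128 = 0.609375
P_e = (65*39 + 63*89) / 16384 = 0.496948
kappa = (P_o - P_e) / (1 - P_e)
kappa = (0.609375 - 0.496948) / (1 - 0.496948)
kappa = 0.2235

0.2235


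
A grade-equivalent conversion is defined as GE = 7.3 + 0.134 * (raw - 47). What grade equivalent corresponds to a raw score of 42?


raw - median = 42 - 47 = -5
slope * diff = 0.134 * -5 = -0.67
GE = 7.3 + -0.67
GE = 6.63

6.63


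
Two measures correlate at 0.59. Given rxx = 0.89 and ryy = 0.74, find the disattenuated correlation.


r_corrected = rxy / sqrt(rxx * ryy)
= 0.59 / sqrt(0.89 * 0.74)
= 0.59 / sqrt(0.6586)
= 0.59 / 0.811542
r_corrected = 0.727

0.727


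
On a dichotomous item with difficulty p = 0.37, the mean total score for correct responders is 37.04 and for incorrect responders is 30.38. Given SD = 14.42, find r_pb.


q = 1 - p = 0.63
rpb = ((M1 - M0) / SD) * sqrt(p * q)
rpb = ((37.04 - 30.38) / 14.42) * sqrt(0.37 * 0.63)
rpb = 0.223

0.223
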